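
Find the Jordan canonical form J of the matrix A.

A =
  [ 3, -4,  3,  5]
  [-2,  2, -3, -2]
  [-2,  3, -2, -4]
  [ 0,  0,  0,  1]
J_3(1) ⊕ J_1(1)

The characteristic polynomial is
  det(x·I − A) = x^4 - 4*x^3 + 6*x^2 - 4*x + 1 = (x - 1)^4

Eigenvalues and multiplicities (the geometric multiplicity of λ is n − rank(A − λI), which equals the number of Jordan blocks for λ):
  λ = 1: algebraic multiplicity = 4, geometric multiplicity = 2

Determining the block sizes for each eigenvalue:
  λ = 1: with am = 4 and gm = 2, the partition is not yet determined (e.g. several partitions of 4 into 2 parts exist). Let N = A − (1)·I. Computing rank(N^1) = 2, rank(N^2) = 1, rank(N^3) = 0; the number of blocks of size ≥ j is rank(N^{j−1}) − rank(N^j), giving [2, 1, 1]. So we have 1 block(s) of size 3, 1 block(s) of size 1 → block sizes [3, 1]

Assembling the blocks gives a Jordan form
J =
  [1, 1, 0, 0]
  [0, 1, 1, 0]
  [0, 0, 1, 0]
  [0, 0, 0, 1]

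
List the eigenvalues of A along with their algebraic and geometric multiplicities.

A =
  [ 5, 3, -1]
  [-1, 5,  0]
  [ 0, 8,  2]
λ = 4: alg = 3, geom = 1

Step 1 — factor the characteristic polynomial to read off the algebraic multiplicities:
  χ_A(x) = (x - 4)^3

Step 2 — compute geometric multiplicities via the rank-nullity identity g(λ) = n − rank(A − λI):
  rank(A − (4)·I) = 2, so dim ker(A − (4)·I) = n − 2 = 1

Summary:
  λ = 4: algebraic multiplicity = 3, geometric multiplicity = 1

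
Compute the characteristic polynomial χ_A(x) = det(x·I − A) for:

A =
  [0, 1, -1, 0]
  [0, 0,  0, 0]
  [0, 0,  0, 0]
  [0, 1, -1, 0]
x^4

Expanding det(x·I − A) (e.g. by cofactor expansion or by noting that A is similar to its Jordan form J, which has the same characteristic polynomial as A) gives
  χ_A(x) = x^4
which factors as x^4. The eigenvalues (with algebraic multiplicities) are λ = 0 with multiplicity 4.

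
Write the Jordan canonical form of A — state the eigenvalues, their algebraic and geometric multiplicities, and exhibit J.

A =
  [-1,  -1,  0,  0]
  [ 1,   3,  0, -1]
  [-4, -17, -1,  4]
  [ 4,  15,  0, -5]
J_3(-1) ⊕ J_1(-1)

The characteristic polynomial is
  det(x·I − A) = x^4 + 4*x^3 + 6*x^2 + 4*x + 1 = (x + 1)^4

Eigenvalues and multiplicities (the geometric multiplicity of λ is n − rank(A − λI), which equals the number of Jordan blocks for λ):
  λ = -1: algebraic multiplicity = 4, geometric multiplicity = 2

Determining the block sizes for each eigenvalue:
  λ = -1: with am = 4 and gm = 2, the partition is not yet determined (e.g. several partitions of 4 into 2 parts exist). Let N = A − (-1)·I. Computing rank(N^1) = 2, rank(N^2) = 1, rank(N^3) = 0; the number of blocks of size ≥ j is rank(N^{j−1}) − rank(N^j), giving [2, 1, 1]. So we have 1 block(s) of size 3, 1 block(s) of size 1 → block sizes [3, 1]

Assembling the blocks gives a Jordan form
J =
  [-1,  1,  0,  0]
  [ 0, -1,  1,  0]
  [ 0,  0, -1,  0]
  [ 0,  0,  0, -1]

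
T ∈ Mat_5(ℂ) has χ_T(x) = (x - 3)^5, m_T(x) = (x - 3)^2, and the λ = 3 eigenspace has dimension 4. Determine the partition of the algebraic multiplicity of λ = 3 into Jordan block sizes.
Block sizes for λ = 3: [2, 1, 1, 1]

Step 1 — from the characteristic polynomial, algebraic multiplicity of λ = 3 is 5. From dim ker(T − (3)·I) = 4, there are exactly 4 Jordan blocks for λ = 3.
Step 2 — from the minimal polynomial, the factor (x − 3)^2 tells us the largest block for λ = 3 has size 2.
Step 3 — with total size 5, 4 blocks, and largest block 2, the block sizes (in nonincreasing order) are [2, 1, 1, 1].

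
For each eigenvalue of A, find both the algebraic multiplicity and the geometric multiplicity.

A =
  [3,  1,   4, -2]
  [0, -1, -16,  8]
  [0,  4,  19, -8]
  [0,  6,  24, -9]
λ = 3: alg = 4, geom = 3

Step 1 — factor the characteristic polynomial to read off the algebraic multiplicities:
  χ_A(x) = (x - 3)^4

Step 2 — compute geometric multiplicities via the rank-nullity identity g(λ) = n − rank(A − λI):
  rank(A − (3)·I) = 1, so dim ker(A − (3)·I) = n − 1 = 3

Summary:
  λ = 3: algebraic multiplicity = 4, geometric multiplicity = 3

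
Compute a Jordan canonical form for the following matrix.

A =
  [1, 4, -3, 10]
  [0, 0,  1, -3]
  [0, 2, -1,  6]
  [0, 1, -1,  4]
J_2(1) ⊕ J_2(1)

The characteristic polynomial is
  det(x·I − A) = x^4 - 4*x^3 + 6*x^2 - 4*x + 1 = (x - 1)^4

Eigenvalues and multiplicities (the geometric multiplicity of λ is n − rank(A − λI), which equals the number of Jordan blocks for λ):
  λ = 1: algebraic multiplicity = 4, geometric multiplicity = 2

Determining the block sizes for each eigenvalue:
  λ = 1: with am = 4 and gm = 2, the partition is not yet determined (e.g. several partitions of 4 into 2 parts exist). Let N = A − (1)·I. Computing rank(N^1) = 2, rank(N^2) = 0; the number of blocks of size ≥ j is rank(N^{j−1}) − rank(N^j), giving [2, 2]. So we have 2 block(s) of size 2 → block sizes [2, 2]

Assembling the blocks gives a Jordan form
J =
  [1, 1, 0, 0]
  [0, 1, 0, 0]
  [0, 0, 1, 1]
  [0, 0, 0, 1]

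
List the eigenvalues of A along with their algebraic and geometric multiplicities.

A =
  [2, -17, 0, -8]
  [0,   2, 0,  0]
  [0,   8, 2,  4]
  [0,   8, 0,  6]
λ = 2: alg = 3, geom = 2; λ = 6: alg = 1, geom = 1

Step 1 — factor the characteristic polynomial to read off the algebraic multiplicities:
  χ_A(x) = (x - 6)*(x - 2)^3

Step 2 — compute geometric multiplicities via the rank-nullity identity g(λ) = n − rank(A − λI):
  rank(A − (2)·I) = 2, so dim ker(A − (2)·I) = n − 2 = 2
  rank(A − (6)·I) = 3, so dim ker(A − (6)·I) = n − 3 = 1

Summary:
  λ = 2: algebraic multiplicity = 3, geometric multiplicity = 2
  λ = 6: algebraic multiplicity = 1, geometric multiplicity = 1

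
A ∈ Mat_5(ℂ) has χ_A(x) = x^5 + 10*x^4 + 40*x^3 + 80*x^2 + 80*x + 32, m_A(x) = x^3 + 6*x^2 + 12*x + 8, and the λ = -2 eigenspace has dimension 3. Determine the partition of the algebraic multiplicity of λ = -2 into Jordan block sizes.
Block sizes for λ = -2: [3, 1, 1]

Step 1 — from the characteristic polynomial, algebraic multiplicity of λ = -2 is 5. From dim ker(A − (-2)·I) = 3, there are exactly 3 Jordan blocks for λ = -2.
Step 2 — from the minimal polynomial, the factor (x + 2)^3 tells us the largest block for λ = -2 has size 3.
Step 3 — with total size 5, 3 blocks, and largest block 3, the block sizes (in nonincreasing order) are [3, 1, 1].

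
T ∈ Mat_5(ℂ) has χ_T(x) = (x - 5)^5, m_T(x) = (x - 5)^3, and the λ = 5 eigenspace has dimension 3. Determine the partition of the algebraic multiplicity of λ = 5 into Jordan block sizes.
Block sizes for λ = 5: [3, 1, 1]

Step 1 — from the characteristic polynomial, algebraic multiplicity of λ = 5 is 5. From dim ker(T − (5)·I) = 3, there are exactly 3 Jordan blocks for λ = 5.
Step 2 — from the minimal polynomial, the factor (x − 5)^3 tells us the largest block for λ = 5 has size 3.
Step 3 — with total size 5, 3 blocks, and largest block 3, the block sizes (in nonincreasing order) are [3, 1, 1].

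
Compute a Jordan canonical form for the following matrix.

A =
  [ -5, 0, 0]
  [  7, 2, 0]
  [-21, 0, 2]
J_1(-5) ⊕ J_1(2) ⊕ J_1(2)

The characteristic polynomial is
  det(x·I − A) = x^3 + x^2 - 16*x + 20 = (x - 2)^2*(x + 5)

Eigenvalues and multiplicities (the geometric multiplicity of λ is n − rank(A − λI), which equals the number of Jordan blocks for λ):
  λ = -5: algebraic multiplicity = 1, geometric multiplicity = 1
  λ = 2: algebraic multiplicity = 2, geometric multiplicity = 2

Determining the block sizes for each eigenvalue:
  λ = -5: one block (gm = 1), so the single block has size am = 1 → block sizes [1]
  λ = 2: gm = am = 2, so every block has size 1 → block sizes [1, 1]

Assembling the blocks gives a Jordan form
J =
  [-5, 0, 0]
  [ 0, 2, 0]
  [ 0, 0, 2]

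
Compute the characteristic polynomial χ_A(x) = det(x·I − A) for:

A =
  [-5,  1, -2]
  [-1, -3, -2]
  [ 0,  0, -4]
x^3 + 12*x^2 + 48*x + 64

Expanding det(x·I − A) (e.g. by cofactor expansion or by noting that A is similar to its Jordan form J, which has the same characteristic polynomial as A) gives
  χ_A(x) = x^3 + 12*x^2 + 48*x + 64
which factors as (x + 4)^3. The eigenvalues (with algebraic multiplicities) are λ = -4 with multiplicity 3.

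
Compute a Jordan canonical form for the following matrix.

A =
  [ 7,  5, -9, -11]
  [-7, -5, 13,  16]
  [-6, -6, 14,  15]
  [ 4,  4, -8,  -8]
J_2(2) ⊕ J_2(2)

The characteristic polynomial is
  det(x·I − A) = x^4 - 8*x^3 + 24*x^2 - 32*x + 16 = (x - 2)^4

Eigenvalues and multiplicities (the geometric multiplicity of λ is n − rank(A − λI), which equals the number of Jordan blocks for λ):
  λ = 2: algebraic multiplicity = 4, geometric multiplicity = 2

Determining the block sizes for each eigenvalue:
  λ = 2: with am = 4 and gm = 2, the partition is not yet determined (e.g. several partitions of 4 into 2 parts exist). Let N = A − (2)·I. Computing rank(N^1) = 2, rank(N^2) = 0; the number of blocks of size ≥ j is rank(N^{j−1}) − rank(N^j), giving [2, 2]. So we have 2 block(s) of size 2 → block sizes [2, 2]

Assembling the blocks gives a Jordan form
J =
  [2, 1, 0, 0]
  [0, 2, 0, 0]
  [0, 0, 2, 1]
  [0, 0, 0, 2]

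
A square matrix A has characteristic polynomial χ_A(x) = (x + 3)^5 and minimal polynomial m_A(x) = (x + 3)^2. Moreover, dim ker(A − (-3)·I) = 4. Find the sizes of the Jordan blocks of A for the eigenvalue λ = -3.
Block sizes for λ = -3: [2, 1, 1, 1]

Step 1 — from the characteristic polynomial, algebraic multiplicity of λ = -3 is 5. From dim ker(A − (-3)·I) = 4, there are exactly 4 Jordan blocks for λ = -3.
Step 2 — from the minimal polynomial, the factor (x + 3)^2 tells us the largest block for λ = -3 has size 2.
Step 3 — with total size 5, 4 blocks, and largest block 2, the block sizes (in nonincreasing order) are [2, 1, 1, 1].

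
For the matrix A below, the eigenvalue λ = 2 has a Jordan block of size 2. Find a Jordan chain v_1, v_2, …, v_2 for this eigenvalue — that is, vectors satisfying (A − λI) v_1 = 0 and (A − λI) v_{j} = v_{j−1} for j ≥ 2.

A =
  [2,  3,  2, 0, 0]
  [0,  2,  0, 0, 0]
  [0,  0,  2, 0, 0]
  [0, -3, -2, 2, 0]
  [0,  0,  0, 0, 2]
A Jordan chain for λ = 2 of length 2:
v_1 = (3, 0, 0, -3, 0)ᵀ
v_2 = (0, 1, 0, 0, 0)ᵀ

Let N = A − (2)·I. We want v_2 with N^2 v_2 = 0 but N^1 v_2 ≠ 0; then v_{j-1} := N · v_j for j = 2, …, 2.

Pick v_2 = (0, 1, 0, 0, 0)ᵀ.
Then v_1 = N · v_2 = (3, 0, 0, -3, 0)ᵀ.

Sanity check: (A − (2)·I) v_1 = (0, 0, 0, 0, 0)ᵀ = 0. ✓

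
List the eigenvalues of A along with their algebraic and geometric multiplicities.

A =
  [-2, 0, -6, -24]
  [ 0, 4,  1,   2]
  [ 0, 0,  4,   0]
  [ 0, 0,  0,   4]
λ = -2: alg = 1, geom = 1; λ = 4: alg = 3, geom = 2

Step 1 — factor the characteristic polynomial to read off the algebraic multiplicities:
  χ_A(x) = (x - 4)^3*(x + 2)

Step 2 — compute geometric multiplicities via the rank-nullity identity g(λ) = n − rank(A − λI):
  rank(A − (-2)·I) = 3, so dim ker(A − (-2)·I) = n − 3 = 1
  rank(A − (4)·I) = 2, so dim ker(A − (4)·I) = n − 2 = 2

Summary:
  λ = -2: algebraic multiplicity = 1, geometric multiplicity = 1
  λ = 4: algebraic multiplicity = 3, geometric multiplicity = 2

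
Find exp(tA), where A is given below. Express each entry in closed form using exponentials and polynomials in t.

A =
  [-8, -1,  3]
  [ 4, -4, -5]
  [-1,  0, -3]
e^{tA} =
  [t^2*exp(-5*t) - 3*t*exp(-5*t) + exp(-5*t), t^2*exp(-5*t) - t*exp(-5*t), t^2*exp(-5*t) + 3*t*exp(-5*t)]
  [-3*t^2*exp(-5*t)/2 + 4*t*exp(-5*t), -3*t^2*exp(-5*t)/2 + t*exp(-5*t) + exp(-5*t), -3*t^2*exp(-5*t)/2 - 5*t*exp(-5*t)]
  [t^2*exp(-5*t)/2 - t*exp(-5*t), t^2*exp(-5*t)/2, t^2*exp(-5*t)/2 + 2*t*exp(-5*t) + exp(-5*t)]

Strategy: write A = P · J · P⁻¹ where J is a Jordan canonical form, so e^{tA} = P · e^{tJ} · P⁻¹, and e^{tJ} can be computed block-by-block.

A has Jordan form
J =
  [-5,  1,  0]
  [ 0, -5,  1]
  [ 0,  0, -5]
(up to reordering of blocks).

Per-block formulas:
  For a 3×3 Jordan block J_3(-5): exp(t · J_3(-5)) = e^(-5t)·(I + t·N + (t^2/2)·N^2), where N is the 3×3 nilpotent shift.

After assembling e^{tJ} and conjugating by P, we get:

e^{tA} =
  [t^2*exp(-5*t) - 3*t*exp(-5*t) + exp(-5*t), t^2*exp(-5*t) - t*exp(-5*t), t^2*exp(-5*t) + 3*t*exp(-5*t)]
  [-3*t^2*exp(-5*t)/2 + 4*t*exp(-5*t), -3*t^2*exp(-5*t)/2 + t*exp(-5*t) + exp(-5*t), -3*t^2*exp(-5*t)/2 - 5*t*exp(-5*t)]
  [t^2*exp(-5*t)/2 - t*exp(-5*t), t^2*exp(-5*t)/2, t^2*exp(-5*t)/2 + 2*t*exp(-5*t) + exp(-5*t)]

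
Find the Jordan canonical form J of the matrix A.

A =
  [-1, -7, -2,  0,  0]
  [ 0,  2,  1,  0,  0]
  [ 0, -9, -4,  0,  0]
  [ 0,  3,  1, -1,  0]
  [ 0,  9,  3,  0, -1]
J_3(-1) ⊕ J_1(-1) ⊕ J_1(-1)

The characteristic polynomial is
  det(x·I − A) = x^5 + 5*x^4 + 10*x^3 + 10*x^2 + 5*x + 1 = (x + 1)^5

Eigenvalues and multiplicities (the geometric multiplicity of λ is n − rank(A − λI), which equals the number of Jordan blocks for λ):
  λ = -1: algebraic multiplicity = 5, geometric multiplicity = 3

Determining the block sizes for each eigenvalue:
  λ = -1: with am = 5 and gm = 3, the partition is not yet determined (e.g. several partitions of 5 into 3 parts exist). Let N = A − (-1)·I. Computing rank(N^1) = 2, rank(N^2) = 1, rank(N^3) = 0; the number of blocks of size ≥ j is rank(N^{j−1}) − rank(N^j), giving [3, 1, 1]. So we have 1 block(s) of size 3, 2 block(s) of size 1 → block sizes [3, 1, 1]

Assembling the blocks gives a Jordan form
J =
  [-1,  1,  0,  0,  0]
  [ 0, -1,  1,  0,  0]
  [ 0,  0, -1,  0,  0]
  [ 0,  0,  0, -1,  0]
  [ 0,  0,  0,  0, -1]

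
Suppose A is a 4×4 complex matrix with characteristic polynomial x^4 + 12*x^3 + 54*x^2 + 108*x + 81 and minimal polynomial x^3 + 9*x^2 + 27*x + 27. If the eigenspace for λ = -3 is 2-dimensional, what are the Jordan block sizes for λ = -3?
Block sizes for λ = -3: [3, 1]

Step 1 — from the characteristic polynomial, algebraic multiplicity of λ = -3 is 4. From dim ker(A − (-3)·I) = 2, there are exactly 2 Jordan blocks for λ = -3.
Step 2 — from the minimal polynomial, the factor (x + 3)^3 tells us the largest block for λ = -3 has size 3.
Step 3 — with total size 4, 2 blocks, and largest block 3, the block sizes (in nonincreasing order) are [3, 1].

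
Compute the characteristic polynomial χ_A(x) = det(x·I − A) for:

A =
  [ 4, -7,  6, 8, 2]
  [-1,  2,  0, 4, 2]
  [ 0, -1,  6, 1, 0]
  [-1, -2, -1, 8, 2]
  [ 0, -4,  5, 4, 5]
x^5 - 25*x^4 + 250*x^3 - 1250*x^2 + 3125*x - 3125

Expanding det(x·I − A) (e.g. by cofactor expansion or by noting that A is similar to its Jordan form J, which has the same characteristic polynomial as A) gives
  χ_A(x) = x^5 - 25*x^4 + 250*x^3 - 1250*x^2 + 3125*x - 3125
which factors as (x - 5)^5. The eigenvalues (with algebraic multiplicities) are λ = 5 with multiplicity 5.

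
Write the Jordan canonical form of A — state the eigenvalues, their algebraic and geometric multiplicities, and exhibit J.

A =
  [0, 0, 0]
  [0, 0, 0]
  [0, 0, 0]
J_1(0) ⊕ J_1(0) ⊕ J_1(0)

The characteristic polynomial is
  det(x·I − A) = x^3

Eigenvalues and multiplicities (the geometric multiplicity of λ is n − rank(A − λI), which equals the number of Jordan blocks for λ):
  λ = 0: algebraic multiplicity = 3, geometric multiplicity = 3

Determining the block sizes for each eigenvalue:
  λ = 0: gm = am = 3, so every block has size 1 → block sizes [1, 1, 1]

Assembling the blocks gives a Jordan form
J =
  [0, 0, 0]
  [0, 0, 0]
  [0, 0, 0]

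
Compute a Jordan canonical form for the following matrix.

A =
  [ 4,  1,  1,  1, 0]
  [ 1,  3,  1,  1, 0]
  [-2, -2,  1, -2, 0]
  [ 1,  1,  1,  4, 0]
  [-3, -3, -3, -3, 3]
J_3(3) ⊕ J_1(3) ⊕ J_1(3)

The characteristic polynomial is
  det(x·I − A) = x^5 - 15*x^4 + 90*x^3 - 270*x^2 + 405*x - 243 = (x - 3)^5

Eigenvalues and multiplicities (the geometric multiplicity of λ is n − rank(A − λI), which equals the number of Jordan blocks for λ):
  λ = 3: algebraic multiplicity = 5, geometric multiplicity = 3

Determining the block sizes for each eigenvalue:
  λ = 3: with am = 5 and gm = 3, the partition is not yet determined (e.g. several partitions of 5 into 3 parts exist). Let N = A − (3)·I. Computing rank(N^1) = 2, rank(N^2) = 1, rank(N^3) = 0; the number of blocks of size ≥ j is rank(N^{j−1}) − rank(N^j), giving [3, 1, 1]. So we have 1 block(s) of size 3, 2 block(s) of size 1 → block sizes [3, 1, 1]

Assembling the blocks gives a Jordan form
J =
  [3, 1, 0, 0, 0]
  [0, 3, 1, 0, 0]
  [0, 0, 3, 0, 0]
  [0, 0, 0, 3, 0]
  [0, 0, 0, 0, 3]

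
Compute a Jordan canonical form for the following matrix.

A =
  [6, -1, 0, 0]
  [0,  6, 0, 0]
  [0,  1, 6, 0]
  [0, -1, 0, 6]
J_2(6) ⊕ J_1(6) ⊕ J_1(6)

The characteristic polynomial is
  det(x·I − A) = x^4 - 24*x^3 + 216*x^2 - 864*x + 1296 = (x - 6)^4

Eigenvalues and multiplicities (the geometric multiplicity of λ is n − rank(A − λI), which equals the number of Jordan blocks for λ):
  λ = 6: algebraic multiplicity = 4, geometric multiplicity = 3

Determining the block sizes for each eigenvalue:
  λ = 6: 3 blocks summing to 4 forces exactly one block of size 2 and the rest size 1 → block sizes [2, 1, 1]

Assembling the blocks gives a Jordan form
J =
  [6, 1, 0, 0]
  [0, 6, 0, 0]
  [0, 0, 6, 0]
  [0, 0, 0, 6]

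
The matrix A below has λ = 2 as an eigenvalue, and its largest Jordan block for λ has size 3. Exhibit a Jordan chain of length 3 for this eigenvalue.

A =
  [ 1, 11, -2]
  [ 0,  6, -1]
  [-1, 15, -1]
A Jordan chain for λ = 2 of length 3:
v_1 = (3, 1, 4)ᵀ
v_2 = (-1, 0, -1)ᵀ
v_3 = (1, 0, 0)ᵀ

Let N = A − (2)·I. We want v_3 with N^3 v_3 = 0 but N^2 v_3 ≠ 0; then v_{j-1} := N · v_j for j = 3, …, 2.

Pick v_3 = (1, 0, 0)ᵀ.
Then v_2 = N · v_3 = (-1, 0, -1)ᵀ.
Then v_1 = N · v_2 = (3, 1, 4)ᵀ.

Sanity check: (A − (2)·I) v_1 = (0, 0, 0)ᵀ = 0. ✓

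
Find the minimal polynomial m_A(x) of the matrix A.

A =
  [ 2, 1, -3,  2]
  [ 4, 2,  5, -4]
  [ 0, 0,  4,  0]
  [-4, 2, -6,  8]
x^3 - 12*x^2 + 48*x - 64

The characteristic polynomial is χ_A(x) = (x - 4)^4, so the eigenvalues are known. The minimal polynomial is
  m_A(x) = Π_λ (x − λ)^{k_λ}
where k_λ is the size of the *largest* Jordan block for λ (equivalently, the smallest k with (A − λI)^k v = 0 for every generalised eigenvector v of λ).

  λ = 4: largest Jordan block has size 3, contributing (x − 4)^3

So m_A(x) = (x - 4)^3 = x^3 - 12*x^2 + 48*x - 64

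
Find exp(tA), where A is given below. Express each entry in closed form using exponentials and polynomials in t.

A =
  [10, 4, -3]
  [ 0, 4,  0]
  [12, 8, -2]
e^{tA} =
  [6*t*exp(4*t) + exp(4*t), 4*t*exp(4*t), -3*t*exp(4*t)]
  [0, exp(4*t), 0]
  [12*t*exp(4*t), 8*t*exp(4*t), -6*t*exp(4*t) + exp(4*t)]

Strategy: write A = P · J · P⁻¹ where J is a Jordan canonical form, so e^{tA} = P · e^{tJ} · P⁻¹, and e^{tJ} can be computed block-by-block.

A has Jordan form
J =
  [4, 1, 0]
  [0, 4, 0]
  [0, 0, 4]
(up to reordering of blocks).

Per-block formulas:
  For a 2×2 Jordan block J_2(4): exp(t · J_2(4)) = e^(4t)·(I + t·N), where N is the 2×2 nilpotent shift.
  For a 1×1 block at λ = 4: exp(t · [4]) = [e^(4t)].

After assembling e^{tJ} and conjugating by P, we get:

e^{tA} =
  [6*t*exp(4*t) + exp(4*t), 4*t*exp(4*t), -3*t*exp(4*t)]
  [0, exp(4*t), 0]
  [12*t*exp(4*t), 8*t*exp(4*t), -6*t*exp(4*t) + exp(4*t)]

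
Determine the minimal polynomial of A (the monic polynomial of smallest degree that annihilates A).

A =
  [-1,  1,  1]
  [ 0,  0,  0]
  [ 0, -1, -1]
x^3 + 2*x^2 + x

The characteristic polynomial is χ_A(x) = x*(x + 1)^2, so the eigenvalues are known. The minimal polynomial is
  m_A(x) = Π_λ (x − λ)^{k_λ}
where k_λ is the size of the *largest* Jordan block for λ (equivalently, the smallest k with (A − λI)^k v = 0 for every generalised eigenvector v of λ).

  λ = -1: largest Jordan block has size 2, contributing (x + 1)^2
  λ = 0: largest Jordan block has size 1, contributing (x − 0)

So m_A(x) = x*(x + 1)^2 = x^3 + 2*x^2 + x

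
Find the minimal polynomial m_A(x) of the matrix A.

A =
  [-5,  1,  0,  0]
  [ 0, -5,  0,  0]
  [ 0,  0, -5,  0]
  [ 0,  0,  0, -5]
x^2 + 10*x + 25

The characteristic polynomial is χ_A(x) = (x + 5)^4, so the eigenvalues are known. The minimal polynomial is
  m_A(x) = Π_λ (x − λ)^{k_λ}
where k_λ is the size of the *largest* Jordan block for λ (equivalently, the smallest k with (A − λI)^k v = 0 for every generalised eigenvector v of λ).

  λ = -5: largest Jordan block has size 2, contributing (x + 5)^2

So m_A(x) = (x + 5)^2 = x^2 + 10*x + 25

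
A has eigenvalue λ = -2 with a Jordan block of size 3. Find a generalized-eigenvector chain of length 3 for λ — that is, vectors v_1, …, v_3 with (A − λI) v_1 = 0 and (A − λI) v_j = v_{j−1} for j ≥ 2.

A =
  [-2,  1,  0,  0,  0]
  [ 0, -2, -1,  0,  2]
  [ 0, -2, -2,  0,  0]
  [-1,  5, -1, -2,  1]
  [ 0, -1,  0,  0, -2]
A Jordan chain for λ = -2 of length 3:
v_1 = (-1, 0, 2, -5, 1)ᵀ
v_2 = (0, -1, 0, -1, 0)ᵀ
v_3 = (0, 0, 1, 0, 0)ᵀ

Let N = A − (-2)·I. We want v_3 with N^3 v_3 = 0 but N^2 v_3 ≠ 0; then v_{j-1} := N · v_j for j = 3, …, 2.

Pick v_3 = (0, 0, 1, 0, 0)ᵀ.
Then v_2 = N · v_3 = (0, -1, 0, -1, 0)ᵀ.
Then v_1 = N · v_2 = (-1, 0, 2, -5, 1)ᵀ.

Sanity check: (A − (-2)·I) v_1 = (0, 0, 0, 0, 0)ᵀ = 0. ✓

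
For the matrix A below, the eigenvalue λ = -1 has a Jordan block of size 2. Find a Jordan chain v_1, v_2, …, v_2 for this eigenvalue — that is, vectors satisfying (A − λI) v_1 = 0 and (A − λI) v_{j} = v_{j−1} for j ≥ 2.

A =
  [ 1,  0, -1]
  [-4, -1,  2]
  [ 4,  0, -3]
A Jordan chain for λ = -1 of length 2:
v_1 = (2, -4, 4)ᵀ
v_2 = (1, 0, 0)ᵀ

Let N = A − (-1)·I. We want v_2 with N^2 v_2 = 0 but N^1 v_2 ≠ 0; then v_{j-1} := N · v_j for j = 2, …, 2.

Pick v_2 = (1, 0, 0)ᵀ.
Then v_1 = N · v_2 = (2, -4, 4)ᵀ.

Sanity check: (A − (-1)·I) v_1 = (0, 0, 0)ᵀ = 0. ✓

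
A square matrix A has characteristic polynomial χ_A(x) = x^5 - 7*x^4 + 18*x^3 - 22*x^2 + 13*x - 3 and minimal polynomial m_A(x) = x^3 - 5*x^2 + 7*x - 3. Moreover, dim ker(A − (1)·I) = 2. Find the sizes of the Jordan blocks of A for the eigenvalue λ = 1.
Block sizes for λ = 1: [2, 2]

Step 1 — from the characteristic polynomial, algebraic multiplicity of λ = 1 is 4. From dim ker(A − (1)·I) = 2, there are exactly 2 Jordan blocks for λ = 1.
Step 2 — from the minimal polynomial, the factor (x − 1)^2 tells us the largest block for λ = 1 has size 2.
Step 3 — with total size 4, 2 blocks, and largest block 2, the block sizes (in nonincreasing order) are [2, 2].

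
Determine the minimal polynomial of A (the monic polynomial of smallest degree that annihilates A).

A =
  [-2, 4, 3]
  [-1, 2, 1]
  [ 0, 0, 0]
x^3

The characteristic polynomial is χ_A(x) = x^3, so the eigenvalues are known. The minimal polynomial is
  m_A(x) = Π_λ (x − λ)^{k_λ}
where k_λ is the size of the *largest* Jordan block for λ (equivalently, the smallest k with (A − λI)^k v = 0 for every generalised eigenvector v of λ).

  λ = 0: largest Jordan block has size 3, contributing (x − 0)^3

So m_A(x) = x^3 = x^3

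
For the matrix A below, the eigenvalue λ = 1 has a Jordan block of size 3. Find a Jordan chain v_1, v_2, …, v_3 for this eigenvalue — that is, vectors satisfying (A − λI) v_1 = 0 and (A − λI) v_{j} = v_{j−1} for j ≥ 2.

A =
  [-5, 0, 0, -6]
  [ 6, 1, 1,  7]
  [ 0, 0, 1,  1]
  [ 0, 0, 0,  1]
A Jordan chain for λ = 1 of length 3:
v_1 = (0, -1, 0, 0)ᵀ
v_2 = (0, -1, -1, 0)ᵀ
v_3 = (1, 0, 0, -1)ᵀ

Let N = A − (1)·I. We want v_3 with N^3 v_3 = 0 but N^2 v_3 ≠ 0; then v_{j-1} := N · v_j for j = 3, …, 2.

Pick v_3 = (1, 0, 0, -1)ᵀ.
Then v_2 = N · v_3 = (0, -1, -1, 0)ᵀ.
Then v_1 = N · v_2 = (0, -1, 0, 0)ᵀ.

Sanity check: (A − (1)·I) v_1 = (0, 0, 0, 0)ᵀ = 0. ✓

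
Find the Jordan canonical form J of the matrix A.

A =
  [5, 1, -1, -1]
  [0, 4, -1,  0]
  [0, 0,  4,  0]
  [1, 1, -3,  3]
J_3(4) ⊕ J_1(4)

The characteristic polynomial is
  det(x·I − A) = x^4 - 16*x^3 + 96*x^2 - 256*x + 256 = (x - 4)^4

Eigenvalues and multiplicities (the geometric multiplicity of λ is n − rank(A − λI), which equals the number of Jordan blocks for λ):
  λ = 4: algebraic multiplicity = 4, geometric multiplicity = 2

Determining the block sizes for each eigenvalue:
  λ = 4: with am = 4 and gm = 2, the partition is not yet determined (e.g. several partitions of 4 into 2 parts exist). Let N = A − (4)·I. Computing rank(N^1) = 2, rank(N^2) = 1, rank(N^3) = 0; the number of blocks of size ≥ j is rank(N^{j−1}) − rank(N^j), giving [2, 1, 1]. So we have 1 block(s) of size 3, 1 block(s) of size 1 → block sizes [3, 1]

Assembling the blocks gives a Jordan form
J =
  [4, 1, 0, 0]
  [0, 4, 1, 0]
  [0, 0, 4, 0]
  [0, 0, 0, 4]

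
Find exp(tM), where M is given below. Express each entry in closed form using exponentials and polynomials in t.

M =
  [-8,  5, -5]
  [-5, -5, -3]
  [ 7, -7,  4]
e^{tM} =
  [-35*t^2*exp(-3*t)/2 - 5*t*exp(-3*t) + exp(-3*t), 5*t*exp(-3*t), -25*t^2*exp(-3*t)/2 - 5*t*exp(-3*t)]
  [7*t^2*exp(-3*t) - 5*t*exp(-3*t), -2*t*exp(-3*t) + exp(-3*t), 5*t^2*exp(-3*t) - 3*t*exp(-3*t)]
  [49*t^2*exp(-3*t)/2 + 7*t*exp(-3*t), -7*t*exp(-3*t), 35*t^2*exp(-3*t)/2 + 7*t*exp(-3*t) + exp(-3*t)]

Strategy: write M = P · J · P⁻¹ where J is a Jordan canonical form, so e^{tM} = P · e^{tJ} · P⁻¹, and e^{tJ} can be computed block-by-block.

M has Jordan form
J =
  [-3,  1,  0]
  [ 0, -3,  1]
  [ 0,  0, -3]
(up to reordering of blocks).

Per-block formulas:
  For a 3×3 Jordan block J_3(-3): exp(t · J_3(-3)) = e^(-3t)·(I + t·N + (t^2/2)·N^2), where N is the 3×3 nilpotent shift.

After assembling e^{tJ} and conjugating by P, we get:

e^{tM} =
  [-35*t^2*exp(-3*t)/2 - 5*t*exp(-3*t) + exp(-3*t), 5*t*exp(-3*t), -25*t^2*exp(-3*t)/2 - 5*t*exp(-3*t)]
  [7*t^2*exp(-3*t) - 5*t*exp(-3*t), -2*t*exp(-3*t) + exp(-3*t), 5*t^2*exp(-3*t) - 3*t*exp(-3*t)]
  [49*t^2*exp(-3*t)/2 + 7*t*exp(-3*t), -7*t*exp(-3*t), 35*t^2*exp(-3*t)/2 + 7*t*exp(-3*t) + exp(-3*t)]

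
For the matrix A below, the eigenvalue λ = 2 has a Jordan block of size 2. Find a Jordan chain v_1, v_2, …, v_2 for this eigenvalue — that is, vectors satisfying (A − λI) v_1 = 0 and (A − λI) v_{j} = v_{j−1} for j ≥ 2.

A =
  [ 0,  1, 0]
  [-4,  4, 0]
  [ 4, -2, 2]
A Jordan chain for λ = 2 of length 2:
v_1 = (-2, -4, 4)ᵀ
v_2 = (1, 0, 0)ᵀ

Let N = A − (2)·I. We want v_2 with N^2 v_2 = 0 but N^1 v_2 ≠ 0; then v_{j-1} := N · v_j for j = 2, …, 2.

Pick v_2 = (1, 0, 0)ᵀ.
Then v_1 = N · v_2 = (-2, -4, 4)ᵀ.

Sanity check: (A − (2)·I) v_1 = (0, 0, 0)ᵀ = 0. ✓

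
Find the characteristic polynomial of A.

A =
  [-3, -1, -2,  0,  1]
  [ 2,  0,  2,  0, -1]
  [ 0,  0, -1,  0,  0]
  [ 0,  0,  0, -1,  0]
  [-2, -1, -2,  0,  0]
x^5 + 5*x^4 + 10*x^3 + 10*x^2 + 5*x + 1

Expanding det(x·I − A) (e.g. by cofactor expansion or by noting that A is similar to its Jordan form J, which has the same characteristic polynomial as A) gives
  χ_A(x) = x^5 + 5*x^4 + 10*x^3 + 10*x^2 + 5*x + 1
which factors as (x + 1)^5. The eigenvalues (with algebraic multiplicities) are λ = -1 with multiplicity 5.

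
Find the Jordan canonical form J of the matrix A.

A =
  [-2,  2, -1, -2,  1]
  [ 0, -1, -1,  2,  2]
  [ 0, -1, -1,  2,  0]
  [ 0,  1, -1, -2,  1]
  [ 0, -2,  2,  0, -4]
J_3(-2) ⊕ J_2(-2)

The characteristic polynomial is
  det(x·I − A) = x^5 + 10*x^4 + 40*x^3 + 80*x^2 + 80*x + 32 = (x + 2)^5

Eigenvalues and multiplicities (the geometric multiplicity of λ is n − rank(A − λI), which equals the number of Jordan blocks for λ):
  λ = -2: algebraic multiplicity = 5, geometric multiplicity = 2

Determining the block sizes for each eigenvalue:
  λ = -2: with am = 5 and gm = 2, the partition is not yet determined (e.g. several partitions of 5 into 2 parts exist). Let N = A − (-2)·I. Computing rank(N^1) = 3, rank(N^2) = 1, rank(N^3) = 0; the number of blocks of size ≥ j is rank(N^{j−1}) − rank(N^j), giving [2, 2, 1]. So we have 1 block(s) of size 3, 1 block(s) of size 2 → block sizes [3, 2]

Assembling the blocks gives a Jordan form
J =
  [-2,  1,  0,  0,  0]
  [ 0, -2,  1,  0,  0]
  [ 0,  0, -2,  0,  0]
  [ 0,  0,  0, -2,  1]
  [ 0,  0,  0,  0, -2]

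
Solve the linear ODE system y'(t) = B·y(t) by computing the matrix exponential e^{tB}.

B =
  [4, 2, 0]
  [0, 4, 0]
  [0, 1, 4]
e^{tB} =
  [exp(4*t), 2*t*exp(4*t), 0]
  [0, exp(4*t), 0]
  [0, t*exp(4*t), exp(4*t)]

Strategy: write B = P · J · P⁻¹ where J is a Jordan canonical form, so e^{tB} = P · e^{tJ} · P⁻¹, and e^{tJ} can be computed block-by-block.

B has Jordan form
J =
  [4, 1, 0]
  [0, 4, 0]
  [0, 0, 4]
(up to reordering of blocks).

Per-block formulas:
  For a 2×2 Jordan block J_2(4): exp(t · J_2(4)) = e^(4t)·(I + t·N), where N is the 2×2 nilpotent shift.
  For a 1×1 block at λ = 4: exp(t · [4]) = [e^(4t)].

After assembling e^{tJ} and conjugating by P, we get:

e^{tB} =
  [exp(4*t), 2*t*exp(4*t), 0]
  [0, exp(4*t), 0]
  [0, t*exp(4*t), exp(4*t)]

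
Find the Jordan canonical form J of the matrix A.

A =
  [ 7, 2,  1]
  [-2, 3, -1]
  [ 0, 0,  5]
J_2(5) ⊕ J_1(5)

The characteristic polynomial is
  det(x·I − A) = x^3 - 15*x^2 + 75*x - 125 = (x - 5)^3

Eigenvalues and multiplicities (the geometric multiplicity of λ is n − rank(A − λI), which equals the number of Jordan blocks for λ):
  λ = 5: algebraic multiplicity = 3, geometric multiplicity = 2

Determining the block sizes for each eigenvalue:
  λ = 5: 2 blocks summing to 3 forces exactly one block of size 2 and the rest size 1 → block sizes [2, 1]

Assembling the blocks gives a Jordan form
J =
  [5, 1, 0]
  [0, 5, 0]
  [0, 0, 5]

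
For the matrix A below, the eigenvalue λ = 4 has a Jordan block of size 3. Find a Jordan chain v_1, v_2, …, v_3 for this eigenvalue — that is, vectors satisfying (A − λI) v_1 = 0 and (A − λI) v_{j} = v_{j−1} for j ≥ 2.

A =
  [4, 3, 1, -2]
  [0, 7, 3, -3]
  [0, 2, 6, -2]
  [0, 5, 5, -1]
A Jordan chain for λ = 4 of length 3:
v_1 = (1, 0, 0, 0)ᵀ
v_2 = (3, 3, 2, 5)ᵀ
v_3 = (0, 1, 0, 0)ᵀ

Let N = A − (4)·I. We want v_3 with N^3 v_3 = 0 but N^2 v_3 ≠ 0; then v_{j-1} := N · v_j for j = 3, …, 2.

Pick v_3 = (0, 1, 0, 0)ᵀ.
Then v_2 = N · v_3 = (3, 3, 2, 5)ᵀ.
Then v_1 = N · v_2 = (1, 0, 0, 0)ᵀ.

Sanity check: (A − (4)·I) v_1 = (0, 0, 0, 0)ᵀ = 0. ✓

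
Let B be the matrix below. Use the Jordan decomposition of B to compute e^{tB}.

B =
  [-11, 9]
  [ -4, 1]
e^{tB} =
  [-6*t*exp(-5*t) + exp(-5*t), 9*t*exp(-5*t)]
  [-4*t*exp(-5*t), 6*t*exp(-5*t) + exp(-5*t)]

Strategy: write B = P · J · P⁻¹ where J is a Jordan canonical form, so e^{tB} = P · e^{tJ} · P⁻¹, and e^{tJ} can be computed block-by-block.

B has Jordan form
J =
  [-5,  1]
  [ 0, -5]
(up to reordering of blocks).

Per-block formulas:
  For a 2×2 Jordan block J_2(-5): exp(t · J_2(-5)) = e^(-5t)·(I + t·N), where N is the 2×2 nilpotent shift.

After assembling e^{tJ} and conjugating by P, we get:

e^{tB} =
  [-6*t*exp(-5*t) + exp(-5*t), 9*t*exp(-5*t)]
  [-4*t*exp(-5*t), 6*t*exp(-5*t) + exp(-5*t)]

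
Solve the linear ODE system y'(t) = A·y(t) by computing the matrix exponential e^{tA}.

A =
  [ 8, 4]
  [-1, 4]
e^{tA} =
  [2*t*exp(6*t) + exp(6*t), 4*t*exp(6*t)]
  [-t*exp(6*t), -2*t*exp(6*t) + exp(6*t)]

Strategy: write A = P · J · P⁻¹ where J is a Jordan canonical form, so e^{tA} = P · e^{tJ} · P⁻¹, and e^{tJ} can be computed block-by-block.

A has Jordan form
J =
  [6, 1]
  [0, 6]
(up to reordering of blocks).

Per-block formulas:
  For a 2×2 Jordan block J_2(6): exp(t · J_2(6)) = e^(6t)·(I + t·N), where N is the 2×2 nilpotent shift.

After assembling e^{tJ} and conjugating by P, we get:

e^{tA} =
  [2*t*exp(6*t) + exp(6*t), 4*t*exp(6*t)]
  [-t*exp(6*t), -2*t*exp(6*t) + exp(6*t)]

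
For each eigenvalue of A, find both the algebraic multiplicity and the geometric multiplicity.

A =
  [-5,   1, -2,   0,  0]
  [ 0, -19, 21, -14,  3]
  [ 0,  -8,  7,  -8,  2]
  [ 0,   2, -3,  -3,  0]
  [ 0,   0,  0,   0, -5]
λ = -5: alg = 5, geom = 2

Step 1 — factor the characteristic polynomial to read off the algebraic multiplicities:
  χ_A(x) = (x + 5)^5

Step 2 — compute geometric multiplicities via the rank-nullity identity g(λ) = n − rank(A − λI):
  rank(A − (-5)·I) = 3, so dim ker(A − (-5)·I) = n − 3 = 2

Summary:
  λ = -5: algebraic multiplicity = 5, geometric multiplicity = 2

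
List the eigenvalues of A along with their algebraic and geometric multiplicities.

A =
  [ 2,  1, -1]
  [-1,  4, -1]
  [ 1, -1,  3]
λ = 3: alg = 3, geom = 1

Step 1 — factor the characteristic polynomial to read off the algebraic multiplicities:
  χ_A(x) = (x - 3)^3

Step 2 — compute geometric multiplicities via the rank-nullity identity g(λ) = n − rank(A − λI):
  rank(A − (3)·I) = 2, so dim ker(A − (3)·I) = n − 2 = 1

Summary:
  λ = 3: algebraic multiplicity = 3, geometric multiplicity = 1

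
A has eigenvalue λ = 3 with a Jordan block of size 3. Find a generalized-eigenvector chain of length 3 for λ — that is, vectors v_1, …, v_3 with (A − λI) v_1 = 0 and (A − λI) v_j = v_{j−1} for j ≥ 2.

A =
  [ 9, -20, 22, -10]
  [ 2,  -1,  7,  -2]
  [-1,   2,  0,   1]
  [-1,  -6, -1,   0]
A Jordan chain for λ = 3 of length 3:
v_1 = (0, -2, 0, 4)ᵀ
v_2 = (4, 4, -2, -10)ᵀ
v_3 = (4, 1, 0, 0)ᵀ

Let N = A − (3)·I. We want v_3 with N^3 v_3 = 0 but N^2 v_3 ≠ 0; then v_{j-1} := N · v_j for j = 3, …, 2.

Pick v_3 = (4, 1, 0, 0)ᵀ.
Then v_2 = N · v_3 = (4, 4, -2, -10)ᵀ.
Then v_1 = N · v_2 = (0, -2, 0, 4)ᵀ.

Sanity check: (A − (3)·I) v_1 = (0, 0, 0, 0)ᵀ = 0. ✓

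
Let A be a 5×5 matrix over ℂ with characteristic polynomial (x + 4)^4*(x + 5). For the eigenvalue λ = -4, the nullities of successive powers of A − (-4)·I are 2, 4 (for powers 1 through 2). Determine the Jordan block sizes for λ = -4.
Block sizes for λ = -4: [2, 2]

From the dimensions of kernels of powers, the number of Jordan blocks of size at least j is d_j − d_{j−1} where d_j = dim ker(N^j) (with d_0 = 0). Computing the differences gives [2, 2].
The number of blocks of size exactly k is (#blocks of size ≥ k) − (#blocks of size ≥ k + 1), so the partition is: 2 block(s) of size 2.
In nonincreasing order the block sizes are [2, 2].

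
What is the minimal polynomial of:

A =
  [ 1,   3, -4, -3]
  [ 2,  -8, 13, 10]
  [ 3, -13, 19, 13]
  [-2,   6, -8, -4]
x^3 - 6*x^2 + 12*x - 8

The characteristic polynomial is χ_A(x) = (x - 2)^4, so the eigenvalues are known. The minimal polynomial is
  m_A(x) = Π_λ (x − λ)^{k_λ}
where k_λ is the size of the *largest* Jordan block for λ (equivalently, the smallest k with (A − λI)^k v = 0 for every generalised eigenvector v of λ).

  λ = 2: largest Jordan block has size 3, contributing (x − 2)^3

So m_A(x) = (x - 2)^3 = x^3 - 6*x^2 + 12*x - 8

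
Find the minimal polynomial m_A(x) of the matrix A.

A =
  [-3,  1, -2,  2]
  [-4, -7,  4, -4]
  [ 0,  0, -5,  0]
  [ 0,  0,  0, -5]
x^2 + 10*x + 25

The characteristic polynomial is χ_A(x) = (x + 5)^4, so the eigenvalues are known. The minimal polynomial is
  m_A(x) = Π_λ (x − λ)^{k_λ}
where k_λ is the size of the *largest* Jordan block for λ (equivalently, the smallest k with (A − λI)^k v = 0 for every generalised eigenvector v of λ).

  λ = -5: largest Jordan block has size 2, contributing (x + 5)^2

So m_A(x) = (x + 5)^2 = x^2 + 10*x + 25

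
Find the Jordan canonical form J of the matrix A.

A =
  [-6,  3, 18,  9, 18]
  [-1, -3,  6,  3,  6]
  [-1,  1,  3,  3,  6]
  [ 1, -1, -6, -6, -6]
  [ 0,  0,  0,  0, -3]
J_3(-3) ⊕ J_1(-3) ⊕ J_1(-3)

The characteristic polynomial is
  det(x·I − A) = x^5 + 15*x^4 + 90*x^3 + 270*x^2 + 405*x + 243 = (x + 3)^5

Eigenvalues and multiplicities (the geometric multiplicity of λ is n − rank(A − λI), which equals the number of Jordan blocks for λ):
  λ = -3: algebraic multiplicity = 5, geometric multiplicity = 3

Determining the block sizes for each eigenvalue:
  λ = -3: with am = 5 and gm = 3, the partition is not yet determined (e.g. several partitions of 5 into 3 parts exist). Let N = A − (-3)·I. Computing rank(N^1) = 2, rank(N^2) = 1, rank(N^3) = 0; the number of blocks of size ≥ j is rank(N^{j−1}) − rank(N^j), giving [3, 1, 1]. So we have 1 block(s) of size 3, 2 block(s) of size 1 → block sizes [3, 1, 1]

Assembling the blocks gives a Jordan form
J =
  [-3,  1,  0,  0,  0]
  [ 0, -3,  1,  0,  0]
  [ 0,  0, -3,  0,  0]
  [ 0,  0,  0, -3,  0]
  [ 0,  0,  0,  0, -3]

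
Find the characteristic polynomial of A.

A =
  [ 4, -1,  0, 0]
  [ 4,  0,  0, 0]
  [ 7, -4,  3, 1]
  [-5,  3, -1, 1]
x^4 - 8*x^3 + 24*x^2 - 32*x + 16

Expanding det(x·I − A) (e.g. by cofactor expansion or by noting that A is similar to its Jordan form J, which has the same characteristic polynomial as A) gives
  χ_A(x) = x^4 - 8*x^3 + 24*x^2 - 32*x + 16
which factors as (x - 2)^4. The eigenvalues (with algebraic multiplicities) are λ = 2 with multiplicity 4.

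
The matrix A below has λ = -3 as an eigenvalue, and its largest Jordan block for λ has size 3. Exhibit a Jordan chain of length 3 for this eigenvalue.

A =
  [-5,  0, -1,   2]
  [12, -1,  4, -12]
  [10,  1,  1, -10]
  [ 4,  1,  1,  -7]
A Jordan chain for λ = -3 of length 3:
v_1 = (2, -8, -8, -2)ᵀ
v_2 = (-2, 12, 10, 4)ᵀ
v_3 = (1, 0, 0, 0)ᵀ

Let N = A − (-3)·I. We want v_3 with N^3 v_3 = 0 but N^2 v_3 ≠ 0; then v_{j-1} := N · v_j for j = 3, …, 2.

Pick v_3 = (1, 0, 0, 0)ᵀ.
Then v_2 = N · v_3 = (-2, 12, 10, 4)ᵀ.
Then v_1 = N · v_2 = (2, -8, -8, -2)ᵀ.

Sanity check: (A − (-3)·I) v_1 = (0, 0, 0, 0)ᵀ = 0. ✓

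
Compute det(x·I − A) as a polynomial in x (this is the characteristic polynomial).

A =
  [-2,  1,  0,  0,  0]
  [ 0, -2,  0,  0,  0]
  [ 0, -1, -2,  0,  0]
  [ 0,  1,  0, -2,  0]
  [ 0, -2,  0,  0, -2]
x^5 + 10*x^4 + 40*x^3 + 80*x^2 + 80*x + 32

Expanding det(x·I − A) (e.g. by cofactor expansion or by noting that A is similar to its Jordan form J, which has the same characteristic polynomial as A) gives
  χ_A(x) = x^5 + 10*x^4 + 40*x^3 + 80*x^2 + 80*x + 32
which factors as (x + 2)^5. The eigenvalues (with algebraic multiplicities) are λ = -2 with multiplicity 5.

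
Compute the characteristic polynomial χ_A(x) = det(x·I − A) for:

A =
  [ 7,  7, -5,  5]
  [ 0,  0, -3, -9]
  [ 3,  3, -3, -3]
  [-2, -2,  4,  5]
x^4 - 9*x^3 + 27*x^2 - 27*x

Expanding det(x·I − A) (e.g. by cofactor expansion or by noting that A is similar to its Jordan form J, which has the same characteristic polynomial as A) gives
  χ_A(x) = x^4 - 9*x^3 + 27*x^2 - 27*x
which factors as x*(x - 3)^3. The eigenvalues (with algebraic multiplicities) are λ = 0 with multiplicity 1, λ = 3 with multiplicity 3.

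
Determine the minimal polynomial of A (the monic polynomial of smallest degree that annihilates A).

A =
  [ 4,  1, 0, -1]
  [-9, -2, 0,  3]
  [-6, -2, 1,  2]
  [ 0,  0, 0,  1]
x^2 - 2*x + 1

The characteristic polynomial is χ_A(x) = (x - 1)^4, so the eigenvalues are known. The minimal polynomial is
  m_A(x) = Π_λ (x − λ)^{k_λ}
where k_λ is the size of the *largest* Jordan block for λ (equivalently, the smallest k with (A − λI)^k v = 0 for every generalised eigenvector v of λ).

  λ = 1: largest Jordan block has size 2, contributing (x − 1)^2

So m_A(x) = (x - 1)^2 = x^2 - 2*x + 1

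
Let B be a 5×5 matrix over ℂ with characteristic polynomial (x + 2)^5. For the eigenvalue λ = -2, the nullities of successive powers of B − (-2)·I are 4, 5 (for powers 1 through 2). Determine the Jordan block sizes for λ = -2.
Block sizes for λ = -2: [2, 1, 1, 1]

From the dimensions of kernels of powers, the number of Jordan blocks of size at least j is d_j − d_{j−1} where d_j = dim ker(N^j) (with d_0 = 0). Computing the differences gives [4, 1].
The number of blocks of size exactly k is (#blocks of size ≥ k) − (#blocks of size ≥ k + 1), so the partition is: 3 block(s) of size 1, 1 block(s) of size 2.
In nonincreasing order the block sizes are [2, 1, 1, 1].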